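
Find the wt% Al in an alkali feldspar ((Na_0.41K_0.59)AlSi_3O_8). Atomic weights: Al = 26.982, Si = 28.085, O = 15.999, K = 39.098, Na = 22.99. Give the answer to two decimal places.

Formula mass = 0.41·22.99 + 0.59·39.098 + 1·26.982 + 3·28.085 + 8·15.999 = 271.723 g/mol, of which 26.982 g is Al.
So Al makes up 26.982/271.723 = 0.0993 of the mass, i.e. 9.93%.

9.93 mass %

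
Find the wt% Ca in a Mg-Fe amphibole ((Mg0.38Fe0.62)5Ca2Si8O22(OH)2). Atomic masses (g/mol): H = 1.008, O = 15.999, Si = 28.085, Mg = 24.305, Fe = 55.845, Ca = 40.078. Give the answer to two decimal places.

Molar mass of (Mg0.38Fe0.62)5Ca2Si8O22(OH)2: 1.90·24.305 + 3.10·55.845 + 2·40.078 + 8·28.085 + 24·15.999 + 2·1.008 = 910.127 g/mol.
Mass of Ca per formula unit: 2 × 40.078 = 80.156 g.
Weight fraction Ca = 80.156 / 910.127 = 0.0881.

8.81 mass %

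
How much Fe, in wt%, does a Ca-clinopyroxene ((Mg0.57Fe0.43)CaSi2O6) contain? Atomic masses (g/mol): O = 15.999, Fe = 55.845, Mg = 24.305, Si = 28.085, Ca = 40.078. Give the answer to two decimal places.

M((Mg0.57Fe0.43)CaSi2O6) = 230.109 g/mol.
Fe contributes 0.43 × 55.845 = 24.013 g per mole.
24.013/230.109 = 0.1044 → 10.44%.

10.44 wt%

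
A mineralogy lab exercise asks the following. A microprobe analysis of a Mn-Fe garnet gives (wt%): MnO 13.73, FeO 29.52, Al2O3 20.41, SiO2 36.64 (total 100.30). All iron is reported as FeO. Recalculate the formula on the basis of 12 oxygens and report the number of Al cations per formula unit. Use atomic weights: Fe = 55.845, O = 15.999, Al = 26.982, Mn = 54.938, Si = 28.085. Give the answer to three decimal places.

MnO (M=70.937): mol = 0.19355; Mn = 0.19355, O = 0.19355.
FeO (M=71.844): mol = 0.41089; Fe = 0.41089, O = 0.41089.
Al2O3 (M=101.961): mol = 0.20017; Al = 0.40034, O = 0.60051.
SiO2 (M=60.083): mol = 0.60982; Si = 0.60982, O = 1.21964.
ΣO = 2.42459; factor = 12/ΣO = 4.94929.
Al apfu = 0.40034 × 4.94929 = 1.981.

1.981 Al apfu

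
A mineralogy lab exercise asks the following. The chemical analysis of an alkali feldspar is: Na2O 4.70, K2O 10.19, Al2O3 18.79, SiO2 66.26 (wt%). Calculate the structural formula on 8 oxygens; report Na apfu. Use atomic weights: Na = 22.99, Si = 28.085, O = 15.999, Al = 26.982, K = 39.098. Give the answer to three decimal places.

Na2O: 4.70/61.979 = 0.07583 mol → 0.15166 mol Na, 0.07583 mol O.
K2O: 10.19/94.195 = 0.10818 mol → 0.21636 mol K, 0.10818 mol O.
Al2O3: 18.79/101.961 = 0.18429 mol → 0.36858 mol Al, 0.55287 mol O.
SiO2: 66.26/60.083 = 1.10281 mol → 1.10281 mol Si, 2.20562 mol O.
Total oxygen = 2.94250 mol. Normalization factor = 8/2.94250 = 2.71878.
Na per 8 O = 0.15166 × 2.71878 = 0.412.

0.412 Na apfu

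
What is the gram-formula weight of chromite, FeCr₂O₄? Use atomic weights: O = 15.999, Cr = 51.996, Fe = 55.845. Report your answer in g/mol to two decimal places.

223.83 g/mol

M = 1×55.845 + 2×51.996 + 4×15.999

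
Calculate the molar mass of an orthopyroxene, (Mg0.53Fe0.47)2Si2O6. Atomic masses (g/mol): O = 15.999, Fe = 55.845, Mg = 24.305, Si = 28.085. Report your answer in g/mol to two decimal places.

M = 1.06(24.305) + 0.94(55.845) + 2(28.085) + 6(15.999)

230.42 g/mol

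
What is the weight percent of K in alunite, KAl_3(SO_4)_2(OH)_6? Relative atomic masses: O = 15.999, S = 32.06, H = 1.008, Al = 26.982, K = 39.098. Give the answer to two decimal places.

Molar mass of KAl_3(SO_4)_2(OH)_6: 1*39.098 + 3*26.982 + 2*32.06 + 14*15.999 + 6*1.008 = 414.198 g/mol.
Mass of K per formula unit: 1 × 39.098 = 39.098 g.
Weight fraction K = 39.098 / 414.198 = 0.0944.

9.44 weight percent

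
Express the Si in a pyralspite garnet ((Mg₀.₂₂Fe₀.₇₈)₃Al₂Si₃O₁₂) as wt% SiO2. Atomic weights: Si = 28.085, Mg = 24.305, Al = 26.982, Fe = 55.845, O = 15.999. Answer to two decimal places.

37.79 wt%

Molar mass of (Mg₀.₂₂Fe₀.₇₈)₃Al₂Si₃O₁₂ = 0.66×24.305 + 2.34×55.845 + 2×26.982 + 3×28.085 + 12×15.999 = 476.926 g/mol.
Each formula unit contains 3 Si, equivalent to 3/1 = 3.0000 mol SiO2.
M(SiO2) = 1×28.085 + 2×15.999 = 60.083 g/mol.
Mass of SiO2 per formula unit = 3.0000 × 60.083 = 180.249 g.
SiO2 wt% = 180.249 / 476.926 × 100 = 37.79%.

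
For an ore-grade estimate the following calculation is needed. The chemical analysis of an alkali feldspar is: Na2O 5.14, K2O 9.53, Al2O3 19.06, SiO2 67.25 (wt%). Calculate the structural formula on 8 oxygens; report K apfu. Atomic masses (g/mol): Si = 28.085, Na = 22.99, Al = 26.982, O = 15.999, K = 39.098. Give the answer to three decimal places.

Na2O (M=61.979): mol = 0.08293; Na = 0.16586, O = 0.08293.
K2O (M=94.195): mol = 0.10117; K = 0.20234, O = 0.10117.
Al2O3 (M=101.961): mol = 0.18693; Al = 0.37386, O = 0.56079.
SiO2 (M=60.083): mol = 1.11928; Si = 1.11928, O = 2.23856.
ΣO = 2.98345; factor = 8/ΣO = 2.68146.
K apfu = 0.20234 × 2.68146 = 0.543.

0.543 K apfu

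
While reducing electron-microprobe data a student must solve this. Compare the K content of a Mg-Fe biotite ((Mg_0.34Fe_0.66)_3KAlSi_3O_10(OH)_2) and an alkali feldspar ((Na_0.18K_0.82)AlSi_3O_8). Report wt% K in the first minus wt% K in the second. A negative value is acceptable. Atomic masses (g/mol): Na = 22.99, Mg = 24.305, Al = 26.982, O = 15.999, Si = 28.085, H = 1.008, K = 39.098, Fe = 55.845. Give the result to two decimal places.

-3.49 percentage points

M((Mg_0.34Fe_0.66)_3KAlSi_3O_10(OH)_2) = 479.703 g/mol, so wt% K = 39.098/479.703 × 100 = 8.15%.
M((Na_0.18K_0.82)AlSi_3O_8) = 275.428 g/mol, so wt% K = 32.060/275.428 × 100 = 11.64%.
8.15 − 11.64 = -3.49 pp.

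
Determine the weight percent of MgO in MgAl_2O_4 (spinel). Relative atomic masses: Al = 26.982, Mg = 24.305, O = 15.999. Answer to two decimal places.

Molar mass of MgAl_2O_4 = 1·24.305 + 2·26.982 + 4·15.999 = 142.265 g/mol.
Each formula unit contains 1 Mg, equivalent to 1/1 = 1.0000 mol MgO.
M(MgO) = 1×24.305 + 1×15.999 = 40.304 g/mol.
Mass of MgO per formula unit = 1.0000 × 40.304 = 40.304 g.
MgO wt% = 40.304 / 142.265 × 100 = 28.33%.

28.33 wt%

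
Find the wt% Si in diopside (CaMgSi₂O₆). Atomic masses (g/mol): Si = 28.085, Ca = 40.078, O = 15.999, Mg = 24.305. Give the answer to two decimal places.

25.94 wt%

M(CaMgSi₂O₆) = 216.547 g/mol.
Si contributes 2 × 28.085 = 56.170 g per mole.
56.170/216.547 = 0.2594 → 25.94%.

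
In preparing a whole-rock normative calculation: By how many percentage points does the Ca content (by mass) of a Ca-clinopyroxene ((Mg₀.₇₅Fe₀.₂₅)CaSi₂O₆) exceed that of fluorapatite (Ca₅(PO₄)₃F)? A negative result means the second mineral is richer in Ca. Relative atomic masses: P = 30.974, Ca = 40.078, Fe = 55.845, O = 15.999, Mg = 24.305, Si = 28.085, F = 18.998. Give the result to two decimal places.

-21.88 percentage points

First mineral: 40.078 g Ca in 224.432 g formula = 17.86 wt% Ca.
Second mineral: 200.390 g Ca in 504.298 g formula = 39.74 wt% Ca.
17.86% − 39.74% gives a difference of -21.88 percentage points.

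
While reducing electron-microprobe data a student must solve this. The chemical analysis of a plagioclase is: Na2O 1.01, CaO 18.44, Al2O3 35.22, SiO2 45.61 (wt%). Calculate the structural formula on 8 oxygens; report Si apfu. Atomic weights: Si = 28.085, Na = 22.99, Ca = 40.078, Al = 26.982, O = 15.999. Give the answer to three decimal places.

Na2O: 1.01/61.979 = 0.01630 mol → 0.03260 mol Na, 0.01630 mol O.
CaO: 18.44/56.077 = 0.32883 mol → 0.32883 mol Ca, 0.32883 mol O.
Al2O3: 35.22/101.961 = 0.34543 mol → 0.69086 mol Al, 1.03629 mol O.
SiO2: 45.61/60.083 = 0.75912 mol → 0.75912 mol Si, 1.51824 mol O.
Total oxygen = 2.89966 mol. Normalization factor = 8/2.89966 = 2.75894.
Si per 8 O = 0.75912 × 2.75894 = 2.094.

2.094 Si apfu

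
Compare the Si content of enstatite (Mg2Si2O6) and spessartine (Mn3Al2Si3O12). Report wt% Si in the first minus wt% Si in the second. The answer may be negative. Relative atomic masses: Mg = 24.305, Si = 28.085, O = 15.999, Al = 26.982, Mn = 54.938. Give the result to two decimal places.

M(Mg2Si2O6) = 200.774 g/mol, so wt% Si = 56.170/200.774 × 100 = 27.98%.
M(Mn3Al2Si3O12) = 495.021 g/mol, so wt% Si = 84.255/495.021 × 100 = 17.02%.
27.98 − 17.02 = 10.96 pp.

10.96 percentage points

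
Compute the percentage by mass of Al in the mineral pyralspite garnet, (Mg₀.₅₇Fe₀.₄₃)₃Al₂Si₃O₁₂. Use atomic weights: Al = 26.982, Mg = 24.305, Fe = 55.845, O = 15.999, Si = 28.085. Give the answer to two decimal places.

12.16 weight percent

Molar mass of (Mg₀.₅₇Fe₀.₄₃)₃Al₂Si₃O₁₂: 1.71·24.305 + 1.29·55.845 + 2·26.982 + 3·28.085 + 12·15.999 = 443.809 g/mol.
Mass of Al per formula unit: 2 × 26.982 = 53.964 g.
Weight fraction Al = 53.964 / 443.809 = 0.1216.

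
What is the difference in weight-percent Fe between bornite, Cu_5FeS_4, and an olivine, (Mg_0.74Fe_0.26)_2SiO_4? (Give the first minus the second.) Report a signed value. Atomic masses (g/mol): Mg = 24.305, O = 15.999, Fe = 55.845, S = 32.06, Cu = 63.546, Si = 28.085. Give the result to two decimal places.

First mineral: 55.845 g Fe in 501.815 g formula = 11.13 wt% Fe.
Second mineral: 29.039 g Fe in 157.092 g formula = 18.49 wt% Fe.
11.13% − 18.49% gives a difference of -7.36 percentage points.

-7.36 percentage points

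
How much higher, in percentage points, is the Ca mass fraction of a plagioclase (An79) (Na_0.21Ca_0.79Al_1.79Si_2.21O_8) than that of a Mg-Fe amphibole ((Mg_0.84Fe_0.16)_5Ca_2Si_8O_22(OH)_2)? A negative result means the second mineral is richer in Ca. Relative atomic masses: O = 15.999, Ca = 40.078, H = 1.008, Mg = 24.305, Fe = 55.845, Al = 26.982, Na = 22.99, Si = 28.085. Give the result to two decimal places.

1.95 percentage points

M(Na_0.21Ca_0.79Al_1.79Si_2.21O_8) = 274.847 g/mol, so wt% Ca = 31.662/274.847 × 100 = 11.52%.
M((Mg_0.84Fe_0.16)_5Ca_2Si_8O_22(OH)_2) = 837.585 g/mol, so wt% Ca = 80.156/837.585 × 100 = 9.57%.
11.52 − 9.57 = 1.95 pp.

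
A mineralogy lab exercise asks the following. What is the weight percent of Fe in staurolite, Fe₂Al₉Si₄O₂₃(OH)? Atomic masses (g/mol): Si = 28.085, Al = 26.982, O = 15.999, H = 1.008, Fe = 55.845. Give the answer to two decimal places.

Formula mass = 2·55.845 + 9·26.982 + 4·28.085 + 24·15.999 + 1·1.008 = 851.852 g/mol, of which 111.690 g is Fe.
So Fe makes up 111.690/851.852 = 0.1311 of the mass, i.e. 13.11%.

13.11 wt%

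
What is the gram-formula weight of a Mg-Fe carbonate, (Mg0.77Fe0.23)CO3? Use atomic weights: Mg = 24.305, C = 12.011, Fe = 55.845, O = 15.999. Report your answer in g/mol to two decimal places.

91.57 g/mol

M = 0.77×24.305 + 0.23×55.845 + 1×12.011 + 3×15.999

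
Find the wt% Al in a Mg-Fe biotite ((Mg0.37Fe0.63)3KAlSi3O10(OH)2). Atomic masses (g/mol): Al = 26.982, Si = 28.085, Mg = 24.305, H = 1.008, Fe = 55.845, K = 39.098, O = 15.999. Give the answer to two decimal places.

5.66 wt%

Formula mass = 1.11·24.305 + 1.89·55.845 + 1·39.098 + 1·26.982 + 3·28.085 + 12·15.999 + 2·1.008 = 476.865 g/mol, of which 26.982 g is Al.
So Al makes up 26.982/476.865 = 0.0566 of the mass, i.e. 5.66%.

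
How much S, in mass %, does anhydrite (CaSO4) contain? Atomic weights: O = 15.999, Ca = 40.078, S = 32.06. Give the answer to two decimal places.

Molar mass of CaSO4: 1*40.078 + 1*32.06 + 4*15.999 = 136.134 g/mol.
Mass of S per formula unit: 1 × 32.06 = 32.060 g.
Weight fraction S = 32.060 / 136.134 = 0.2355.

23.55 mass %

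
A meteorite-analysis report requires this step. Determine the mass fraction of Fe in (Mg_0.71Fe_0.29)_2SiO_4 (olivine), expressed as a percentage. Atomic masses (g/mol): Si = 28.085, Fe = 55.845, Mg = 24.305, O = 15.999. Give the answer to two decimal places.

20.37 wt%

Formula mass = 1.42×24.305 + 0.58×55.845 + 1×28.085 + 4×15.999 = 158.984 g/mol, of which 32.390 g is Fe.
So Fe makes up 32.390/158.984 = 0.2037 of the mass, i.e. 20.37%.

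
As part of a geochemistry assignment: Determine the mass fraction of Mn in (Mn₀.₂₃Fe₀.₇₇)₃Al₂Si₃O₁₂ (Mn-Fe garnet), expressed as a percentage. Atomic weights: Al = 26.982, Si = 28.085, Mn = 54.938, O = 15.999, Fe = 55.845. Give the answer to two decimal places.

Molar mass of (Mn₀.₂₃Fe₀.₇₇)₃Al₂Si₃O₁₂: 0.69*54.938 + 2.31*55.845 + 2*26.982 + 3*28.085 + 12*15.999 = 497.116 g/mol.
Mass of Mn per formula unit: 0.69 × 54.938 = 37.907 g.
Weight fraction Mn = 37.907 / 497.116 = 0.0763.

7.63 wt%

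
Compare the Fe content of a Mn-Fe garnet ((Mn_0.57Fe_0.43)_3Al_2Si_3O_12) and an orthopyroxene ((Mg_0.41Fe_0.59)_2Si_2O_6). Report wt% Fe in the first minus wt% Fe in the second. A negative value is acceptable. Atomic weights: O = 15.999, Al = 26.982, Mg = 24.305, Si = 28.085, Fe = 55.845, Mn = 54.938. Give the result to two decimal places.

-13.17 percentage points

First mineral: 72.040 g Fe in 496.191 g formula = 14.52 wt% Fe.
Second mineral: 65.897 g Fe in 237.991 g formula = 27.69 wt% Fe.
14.52% − 27.69% gives a difference of -13.17 percentage points.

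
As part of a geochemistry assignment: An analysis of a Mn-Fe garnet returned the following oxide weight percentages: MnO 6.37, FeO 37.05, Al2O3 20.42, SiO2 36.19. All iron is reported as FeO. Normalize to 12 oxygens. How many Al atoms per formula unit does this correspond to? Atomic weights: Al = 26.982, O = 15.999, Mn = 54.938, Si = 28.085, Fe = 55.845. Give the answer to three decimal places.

1.994 Al apfu

MnO: 6.37/70.937 = 0.08980 mol → 0.08980 mol Mn, 0.08980 mol O.
FeO: 37.05/71.844 = 0.51570 mol → 0.51570 mol Fe, 0.51570 mol O.
Al2O3: 20.42/101.961 = 0.20027 mol → 0.40054 mol Al, 0.60081 mol O.
SiO2: 36.19/60.083 = 0.60233 mol → 0.60233 mol Si, 1.20466 mol O.
Total oxygen = 2.41097 mol. Normalization factor = 12/2.41097 = 4.97725.
Al per 12 O = 0.40054 × 4.97725 = 1.994.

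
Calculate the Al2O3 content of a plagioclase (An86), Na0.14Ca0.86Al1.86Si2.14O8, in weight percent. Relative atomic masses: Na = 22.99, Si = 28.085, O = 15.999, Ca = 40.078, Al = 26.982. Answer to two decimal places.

34.36 wt%

Molar mass of Na0.14Ca0.86Al1.86Si2.14O8 = 0.14×22.99 + 0.86×40.078 + 1.86×26.982 + 2.14×28.085 + 8×15.999 = 275.966 g/mol.
Each formula unit contains 1.86 Al, equivalent to 1.86/2 = 0.9300 mol Al2O3.
M(Al2O3) = 2×26.982 + 3×15.999 = 101.961 g/mol.
Mass of Al2O3 per formula unit = 0.9300 × 101.961 = 94.824 g.
Al2O3 wt% = 94.824 / 275.966 × 100 = 34.36%.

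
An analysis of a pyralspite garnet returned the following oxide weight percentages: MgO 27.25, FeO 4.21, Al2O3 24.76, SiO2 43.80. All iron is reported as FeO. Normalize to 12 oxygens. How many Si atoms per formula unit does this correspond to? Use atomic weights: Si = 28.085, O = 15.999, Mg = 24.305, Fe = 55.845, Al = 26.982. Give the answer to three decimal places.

27.25 wt% MgO ÷ 40.304 g/mol = 0.67611 mol, giving 0.67611 Mg and 0.67611 O.
4.21 wt% FeO ÷ 71.844 g/mol = 0.05860 mol, giving 0.05860 Fe and 0.05860 O.
24.76 wt% Al2O3 ÷ 101.961 g/mol = 0.24284 mol, giving 0.48568 Al and 0.72852 O.
43.80 wt% SiO2 ÷ 60.083 g/mol = 0.72899 mol, giving 0.72899 Si and 1.45798 O.
Oxygen sums to 2.92121; scaling by 12/2.92121 = 4.10789 puts the formula on 12 O.
Si: 0.72899 × 4.10789 = 2.995 atoms per formula unit.

2.995 Si apfu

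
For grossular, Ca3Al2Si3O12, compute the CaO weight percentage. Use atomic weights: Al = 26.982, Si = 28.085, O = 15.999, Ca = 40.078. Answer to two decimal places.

Molar mass of Ca3Al2Si3O12 = 3*40.078 + 2*26.982 + 3*28.085 + 12*15.999 = 450.441 g/mol.
Each formula unit contains 3 Ca, equivalent to 3/1 = 3.0000 mol CaO.
M(CaO) = 1×40.078 + 1×15.999 = 56.077 g/mol.
Mass of CaO per formula unit = 3.0000 × 56.077 = 168.231 g.
CaO wt% = 168.231 / 450.441 × 100 = 37.35%.

37.35 wt%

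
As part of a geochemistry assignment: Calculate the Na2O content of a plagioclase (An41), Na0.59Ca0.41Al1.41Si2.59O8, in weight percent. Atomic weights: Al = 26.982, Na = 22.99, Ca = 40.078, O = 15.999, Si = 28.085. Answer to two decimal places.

M(Na0.59Ca0.41Al1.41Si2.59O8) = 268.773 g/mol; M(Na2O) = 61.979 g/mol.
Moles Na2O per formula unit = 0.59 Na ÷ 2 = 0.2950.
Na2O fraction = (0.2950 × 61.979) / 268.773 = 18.284/268.773 = 0.0680.

6.80 wt%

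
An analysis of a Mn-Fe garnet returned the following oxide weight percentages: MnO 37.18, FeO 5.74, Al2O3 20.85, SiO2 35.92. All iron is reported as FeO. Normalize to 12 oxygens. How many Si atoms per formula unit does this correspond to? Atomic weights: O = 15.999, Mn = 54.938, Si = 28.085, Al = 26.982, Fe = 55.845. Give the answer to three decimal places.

37.18 wt% MnO ÷ 70.937 g/mol = 0.52413 mol, giving 0.52413 Mn and 0.52413 O.
5.74 wt% FeO ÷ 71.844 g/mol = 0.07990 mol, giving 0.07990 Fe and 0.07990 O.
20.85 wt% Al2O3 ÷ 101.961 g/mol = 0.20449 mol, giving 0.40898 Al and 0.61347 O.
35.92 wt% SiO2 ÷ 60.083 g/mol = 0.59784 mol, giving 0.59784 Si and 1.19568 O.
Oxygen sums to 2.41318; scaling by 12/2.41318 = 4.97269 puts the formula on 12 O.
Si: 0.59784 × 4.97269 = 2.973 atoms per formula unit.

2.973 Si apfu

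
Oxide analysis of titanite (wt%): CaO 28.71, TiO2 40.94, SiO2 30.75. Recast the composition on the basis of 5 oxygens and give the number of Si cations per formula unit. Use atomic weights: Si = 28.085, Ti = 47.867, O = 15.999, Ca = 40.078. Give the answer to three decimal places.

0.999 Si apfu

CaO: 28.71/56.077 = 0.51197 mol → 0.51197 mol Ca, 0.51197 mol O.
TiO2: 40.94/79.865 = 0.51262 mol → 0.51262 mol Ti, 1.02524 mol O.
SiO2: 30.75/60.083 = 0.51179 mol → 0.51179 mol Si, 1.02358 mol O.
Total oxygen = 2.56079 mol. Normalization factor = 5/2.56079 = 1.95252.
Si per 5 O = 0.51179 × 1.95252 = 0.999.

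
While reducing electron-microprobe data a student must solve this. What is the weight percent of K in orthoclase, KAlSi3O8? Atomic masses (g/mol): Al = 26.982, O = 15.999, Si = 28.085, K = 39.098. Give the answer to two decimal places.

Formula mass = 1·39.098 + 1·26.982 + 3·28.085 + 8·15.999 = 278.327 g/mol, of which 39.098 g is K.
So K makes up 39.098/278.327 = 0.1405 of the mass, i.e. 14.05%.

14.05 weight percent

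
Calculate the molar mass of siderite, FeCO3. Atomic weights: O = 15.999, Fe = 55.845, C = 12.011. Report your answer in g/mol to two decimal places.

The formula mass is the sum 1(55.845) + 1(12.011) + 3(15.999).

115.85 g/mol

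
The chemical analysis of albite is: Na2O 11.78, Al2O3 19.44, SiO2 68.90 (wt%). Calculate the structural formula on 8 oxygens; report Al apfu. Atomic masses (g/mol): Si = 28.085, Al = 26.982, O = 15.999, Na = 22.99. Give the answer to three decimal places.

Na2O (M=61.979): mol = 0.19006; Na = 0.38012, O = 0.19006.
Al2O3 (M=101.961): mol = 0.19066; Al = 0.38132, O = 0.57198.
SiO2 (M=60.083): mol = 1.14675; Si = 1.14675, O = 2.29350.
ΣO = 3.05554; factor = 8/ΣO = 2.61820.
Al apfu = 0.38132 × 2.61820 = 0.998.

0.998 Al apfu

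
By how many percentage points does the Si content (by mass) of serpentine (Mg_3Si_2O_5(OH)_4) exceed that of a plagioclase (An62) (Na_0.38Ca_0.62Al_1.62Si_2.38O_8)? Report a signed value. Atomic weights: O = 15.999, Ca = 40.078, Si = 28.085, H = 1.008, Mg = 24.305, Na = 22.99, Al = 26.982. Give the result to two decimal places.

M(Mg_3Si_2O_5(OH)_4) = 277.108 g/mol, so wt% Si = 56.170/277.108 × 100 = 20.27%.
M(Na_0.38Ca_0.62Al_1.62Si_2.38O_8) = 272.130 g/mol, so wt% Si = 66.842/272.130 × 100 = 24.56%.
20.27 − 24.56 = -4.29 pp.

-4.29 percentage points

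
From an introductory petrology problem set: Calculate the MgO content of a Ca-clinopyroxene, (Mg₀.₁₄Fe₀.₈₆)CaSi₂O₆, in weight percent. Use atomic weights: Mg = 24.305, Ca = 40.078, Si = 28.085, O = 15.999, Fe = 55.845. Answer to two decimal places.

Formula mass = 243.671 g/mol.
0.14 Mg → 0.1400 mol MgO per formula unit; M(MgO) = 40.304, so MgO mass = 5.643 g.
5.643/243.671 × 100 = 2.32 wt%.

2.32 wt%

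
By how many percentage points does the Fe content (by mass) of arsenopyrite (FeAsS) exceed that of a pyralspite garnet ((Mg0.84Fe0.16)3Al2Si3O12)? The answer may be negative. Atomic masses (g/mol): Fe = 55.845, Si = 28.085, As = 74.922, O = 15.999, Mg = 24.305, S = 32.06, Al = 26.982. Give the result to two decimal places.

Fe in FeAsS: molar mass 162.827 g/mol; 1×55.845 = 55.845 g → 34.30 wt%.
Fe in (Mg0.84Fe0.16)3Al2Si3O12: molar mass 418.261 g/mol; 0.48×55.845 = 26.806 g → 6.41 wt%.
Difference = 34.30 − 6.41 = 27.89 percentage points.

27.89 percentage points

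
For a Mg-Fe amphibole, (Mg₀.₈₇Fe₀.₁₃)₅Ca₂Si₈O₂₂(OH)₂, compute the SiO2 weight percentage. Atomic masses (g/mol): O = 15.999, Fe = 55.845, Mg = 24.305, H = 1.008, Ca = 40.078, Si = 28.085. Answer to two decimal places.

Formula mass = 832.854 g/mol.
8 Si → 8.0000 mol SiO2 per formula unit; M(SiO2) = 60.083, so SiO2 mass = 480.664 g.
480.664/832.854 × 100 = 57.71 wt%.

57.71 wt%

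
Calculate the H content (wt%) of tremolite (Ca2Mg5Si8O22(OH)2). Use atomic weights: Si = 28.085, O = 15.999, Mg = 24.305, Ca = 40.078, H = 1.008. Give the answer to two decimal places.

Molar mass of Ca2Mg5Si8O22(OH)2: 2·40.078 + 5·24.305 + 8·28.085 + 24·15.999 + 2·1.008 = 812.353 g/mol.
Mass of H per formula unit: 2 × 1.008 = 2.016 g.
Weight fraction H = 2.016 / 812.353 = 0.0025.

0.25 wt%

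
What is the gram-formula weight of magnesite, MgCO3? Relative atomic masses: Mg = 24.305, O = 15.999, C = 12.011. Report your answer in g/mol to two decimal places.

84.31 g/mol

M = 1(24.305) + 1(12.011) + 3(15.999)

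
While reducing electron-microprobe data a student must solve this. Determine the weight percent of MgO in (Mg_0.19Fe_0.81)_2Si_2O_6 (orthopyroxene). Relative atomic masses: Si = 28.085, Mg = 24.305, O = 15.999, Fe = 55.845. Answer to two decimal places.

6.08 wt%

Molar mass of (Mg_0.19Fe_0.81)_2Si_2O_6 = 0.38×24.305 + 1.62×55.845 + 2×28.085 + 6×15.999 = 251.869 g/mol.
Each formula unit contains 0.38 Mg, equivalent to 0.38/1 = 0.3800 mol MgO.
M(MgO) = 1×24.305 + 1×15.999 = 40.304 g/mol.
Mass of MgO per formula unit = 0.3800 × 40.304 = 15.316 g.
MgO wt% = 15.316 / 251.869 × 100 = 6.08%.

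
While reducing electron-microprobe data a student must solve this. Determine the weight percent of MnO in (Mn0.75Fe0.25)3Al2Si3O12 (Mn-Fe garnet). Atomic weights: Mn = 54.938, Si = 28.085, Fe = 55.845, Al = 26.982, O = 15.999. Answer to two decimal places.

Formula mass = 495.701 g/mol.
2.25 Mn → 2.2500 mol MnO per formula unit; M(MnO) = 70.937, so MnO mass = 159.608 g.
159.608/495.701 × 100 = 32.20 wt%.

32.20 wt%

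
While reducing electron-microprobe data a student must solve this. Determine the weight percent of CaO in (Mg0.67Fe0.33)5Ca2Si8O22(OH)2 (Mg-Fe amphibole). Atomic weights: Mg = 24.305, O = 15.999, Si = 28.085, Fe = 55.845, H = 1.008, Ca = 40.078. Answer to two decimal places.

M((Mg0.67Fe0.33)5Ca2Si8O22(OH)2) = 864.394 g/mol; M(CaO) = 56.077 g/mol.
Moles CaO per formula unit = 2 Ca ÷ 1 = 2.0000.
CaO fraction = (2.0000 × 56.077) / 864.394 = 112.154/864.394 = 0.1297.

12.97 wt%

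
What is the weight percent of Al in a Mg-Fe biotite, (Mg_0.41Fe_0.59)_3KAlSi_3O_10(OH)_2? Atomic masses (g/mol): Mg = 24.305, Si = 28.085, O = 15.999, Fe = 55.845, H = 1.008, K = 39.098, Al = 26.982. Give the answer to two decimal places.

5.70 mass %

Formula mass = 1.23*24.305 + 1.77*55.845 + 1*39.098 + 1*26.982 + 3*28.085 + 12*15.999 + 2*1.008 = 473.080 g/mol, of which 26.982 g is Al.
So Al makes up 26.982/473.080 = 0.0570 of the mass, i.e. 5.70%.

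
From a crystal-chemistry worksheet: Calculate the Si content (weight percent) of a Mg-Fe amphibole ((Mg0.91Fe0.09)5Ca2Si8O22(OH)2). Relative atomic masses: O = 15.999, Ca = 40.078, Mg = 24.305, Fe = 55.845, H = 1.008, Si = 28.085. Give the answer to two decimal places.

Formula mass = 4.55·24.305 + 0.45·55.845 + 2·40.078 + 8·28.085 + 24·15.999 + 2·1.008 = 826.546 g/mol, of which 224.680 g is Si.
So Si makes up 224.680/826.546 = 0.2718 of the mass, i.e. 27.18%.

27.18 weight percent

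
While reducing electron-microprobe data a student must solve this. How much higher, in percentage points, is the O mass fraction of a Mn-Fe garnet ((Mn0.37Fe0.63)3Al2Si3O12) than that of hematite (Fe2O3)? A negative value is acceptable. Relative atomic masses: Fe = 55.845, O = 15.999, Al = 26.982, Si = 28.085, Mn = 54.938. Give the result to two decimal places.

8.59 percentage points

O in (Mn0.37Fe0.63)3Al2Si3O12: molar mass 496.735 g/mol; 12×15.999 = 191.988 g → 38.65 wt%.
O in Fe2O3: molar mass 159.687 g/mol; 3×15.999 = 47.997 g → 30.06 wt%.
Difference = 38.65 − 30.06 = 8.59 percentage points.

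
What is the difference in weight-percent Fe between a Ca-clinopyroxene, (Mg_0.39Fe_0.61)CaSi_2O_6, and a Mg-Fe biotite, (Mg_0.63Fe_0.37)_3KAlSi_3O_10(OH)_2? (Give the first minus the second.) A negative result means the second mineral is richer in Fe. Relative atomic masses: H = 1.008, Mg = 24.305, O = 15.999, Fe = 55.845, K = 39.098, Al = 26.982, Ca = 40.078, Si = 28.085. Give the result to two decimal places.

0.74 percentage points

First mineral: 34.065 g Fe in 235.786 g formula = 14.45 wt% Fe.
Second mineral: 61.988 g Fe in 452.263 g formula = 13.71 wt% Fe.
14.45% − 13.71% gives a difference of 0.74 percentage points.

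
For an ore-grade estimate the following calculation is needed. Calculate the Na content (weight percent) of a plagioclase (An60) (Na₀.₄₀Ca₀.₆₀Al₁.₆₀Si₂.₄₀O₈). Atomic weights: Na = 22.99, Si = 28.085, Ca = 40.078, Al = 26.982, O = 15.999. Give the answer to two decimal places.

3.38 weight percent

Molar mass of Na₀.₄₀Ca₀.₆₀Al₁.₆₀Si₂.₄₀O₈: 0.40×22.99 + 0.60×40.078 + 1.60×26.982 + 2.40×28.085 + 8×15.999 = 271.810 g/mol.
Mass of Na per formula unit: 0.40 × 22.99 = 9.196 g.
Weight fraction Na = 9.196 / 271.810 = 0.0338.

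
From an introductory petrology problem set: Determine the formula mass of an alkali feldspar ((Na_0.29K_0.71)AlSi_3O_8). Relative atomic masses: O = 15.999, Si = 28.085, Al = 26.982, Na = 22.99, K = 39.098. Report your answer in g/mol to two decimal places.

M = 0.29·22.99 + 0.71·39.098 + 1·26.982 + 3·28.085 + 8·15.999

273.66 g/mol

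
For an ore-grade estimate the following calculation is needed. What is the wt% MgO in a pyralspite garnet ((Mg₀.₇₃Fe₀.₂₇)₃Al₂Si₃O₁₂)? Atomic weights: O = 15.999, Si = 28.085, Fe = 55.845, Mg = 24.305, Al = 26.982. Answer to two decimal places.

20.59 wt%

M((Mg₀.₇₃Fe₀.₂₇)₃Al₂Si₃O₁₂) = 428.669 g/mol; M(MgO) = 40.304 g/mol.
Moles MgO per formula unit = 2.19 Mg ÷ 1 = 2.1900.
MgO fraction = (2.1900 × 40.304) / 428.669 = 88.266/428.669 = 0.2059.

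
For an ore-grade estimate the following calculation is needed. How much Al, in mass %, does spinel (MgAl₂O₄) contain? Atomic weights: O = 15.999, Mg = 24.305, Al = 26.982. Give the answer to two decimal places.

37.93 mass %

Molar mass of MgAl₂O₄: 1*24.305 + 2*26.982 + 4*15.999 = 142.265 g/mol.
Mass of Al per formula unit: 2 × 26.982 = 53.964 g.
Weight fraction Al = 53.964 / 142.265 = 0.3793.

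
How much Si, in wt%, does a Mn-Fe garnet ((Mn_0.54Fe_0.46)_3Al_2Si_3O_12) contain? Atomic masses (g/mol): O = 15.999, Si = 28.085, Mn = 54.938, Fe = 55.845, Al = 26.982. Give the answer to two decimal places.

Formula mass = 1.62*54.938 + 1.38*55.845 + 2*26.982 + 3*28.085 + 12*15.999 = 496.273 g/mol, of which 84.255 g is Si.
So Si makes up 84.255/496.273 = 0.1698 of the mass, i.e. 16.98%.

16.98 wt%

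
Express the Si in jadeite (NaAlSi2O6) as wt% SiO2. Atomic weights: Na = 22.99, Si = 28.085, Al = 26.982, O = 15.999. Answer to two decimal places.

Formula mass = 202.136 g/mol.
2 Si → 2.0000 mol SiO2 per formula unit; M(SiO2) = 60.083, so SiO2 mass = 120.166 g.
120.166/202.136 × 100 = 59.45 wt%.

59.45 wt%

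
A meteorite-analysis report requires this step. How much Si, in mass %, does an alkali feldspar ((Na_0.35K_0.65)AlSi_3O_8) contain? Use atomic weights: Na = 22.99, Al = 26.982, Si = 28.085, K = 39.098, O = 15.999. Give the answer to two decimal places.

30.90 mass %

Formula mass = 0.35×22.99 + 0.65×39.098 + 1×26.982 + 3×28.085 + 8×15.999 = 272.689 g/mol, of which 84.255 g is Si.
So Si makes up 84.255/272.689 = 0.3090 of the mass, i.e. 30.90%.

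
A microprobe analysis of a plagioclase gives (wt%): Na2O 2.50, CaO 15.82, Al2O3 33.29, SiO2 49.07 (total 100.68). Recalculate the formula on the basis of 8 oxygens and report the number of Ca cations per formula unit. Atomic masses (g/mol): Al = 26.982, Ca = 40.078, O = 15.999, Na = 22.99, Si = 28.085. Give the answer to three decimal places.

Na2O: 2.50/61.979 = 0.04034 mol → 0.08068 mol Na, 0.04034 mol O.
CaO: 15.82/56.077 = 0.28211 mol → 0.28211 mol Ca, 0.28211 mol O.
Al2O3: 33.29/101.961 = 0.32650 mol → 0.65300 mol Al, 0.97950 mol O.
SiO2: 49.07/60.083 = 0.81670 mol → 0.81670 mol Si, 1.63340 mol O.
Total oxygen = 2.93535 mol. Normalization factor = 8/2.93535 = 2.72540.
Ca per 8 O = 0.28211 × 2.72540 = 0.769.

0.769 Ca apfu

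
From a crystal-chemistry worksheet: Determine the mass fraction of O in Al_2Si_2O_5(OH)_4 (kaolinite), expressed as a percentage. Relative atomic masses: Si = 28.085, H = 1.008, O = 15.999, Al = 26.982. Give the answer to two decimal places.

M(Al_2Si_2O_5(OH)_4) = 258.157 g/mol.
O contributes 9 × 15.999 = 143.991 g per mole.
143.991/258.157 = 0.5578 → 55.78%.

55.78 wt%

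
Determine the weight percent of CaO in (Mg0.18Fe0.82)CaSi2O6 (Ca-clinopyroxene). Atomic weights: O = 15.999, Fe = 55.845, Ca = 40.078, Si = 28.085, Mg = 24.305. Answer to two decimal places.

23.13 wt%

Formula mass = 242.410 g/mol.
1 Ca → 1.0000 mol CaO per formula unit; M(CaO) = 56.077, so CaO mass = 56.077 g.
56.077/242.410 × 100 = 23.13 wt%.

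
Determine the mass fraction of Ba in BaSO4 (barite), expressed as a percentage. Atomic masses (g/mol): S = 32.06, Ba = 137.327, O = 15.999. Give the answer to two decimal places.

58.84 mass %

M(BaSO4) = 233.383 g/mol.
Ba contributes 1 × 137.327 = 137.327 g per mole.
137.327/233.383 = 0.5884 → 58.84%.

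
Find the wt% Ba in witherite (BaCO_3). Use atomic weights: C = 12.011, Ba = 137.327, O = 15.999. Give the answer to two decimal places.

69.59 wt%

Formula mass = 1×137.327 + 1×12.011 + 3×15.999 = 197.335 g/mol, of which 137.327 g is Ba.
So Ba makes up 137.327/197.335 = 0.6959 of the mass, i.e. 69.59%.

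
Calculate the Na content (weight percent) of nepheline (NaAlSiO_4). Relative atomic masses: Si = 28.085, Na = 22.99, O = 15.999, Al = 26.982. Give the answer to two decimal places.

16.18 weight percent

M(NaAlSiO_4) = 142.053 g/mol.
Na contributes 1 × 22.99 = 22.990 g per mole.
22.990/142.053 = 0.1618 → 16.18%.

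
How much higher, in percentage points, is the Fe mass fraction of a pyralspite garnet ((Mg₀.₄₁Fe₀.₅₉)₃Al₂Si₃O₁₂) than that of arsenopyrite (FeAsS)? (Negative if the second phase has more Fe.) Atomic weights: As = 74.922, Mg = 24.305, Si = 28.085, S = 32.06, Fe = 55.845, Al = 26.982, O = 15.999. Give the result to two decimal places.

First mineral: 98.846 g Fe in 458.948 g formula = 21.54 wt% Fe.
Second mineral: 55.845 g Fe in 162.827 g formula = 34.30 wt% Fe.
21.54% − 34.30% gives a difference of -12.76 percentage points.

-12.76 percentage points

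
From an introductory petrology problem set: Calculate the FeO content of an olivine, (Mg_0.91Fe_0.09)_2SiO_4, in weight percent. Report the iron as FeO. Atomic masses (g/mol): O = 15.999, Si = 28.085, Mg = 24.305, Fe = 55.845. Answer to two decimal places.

Formula mass = 146.368 g/mol.
0.18 Fe → 0.1800 mol FeO per formula unit; M(FeO) = 71.844, so FeO mass = 12.932 g.
12.932/146.368 × 100 = 8.84 wt%.

8.84 wt%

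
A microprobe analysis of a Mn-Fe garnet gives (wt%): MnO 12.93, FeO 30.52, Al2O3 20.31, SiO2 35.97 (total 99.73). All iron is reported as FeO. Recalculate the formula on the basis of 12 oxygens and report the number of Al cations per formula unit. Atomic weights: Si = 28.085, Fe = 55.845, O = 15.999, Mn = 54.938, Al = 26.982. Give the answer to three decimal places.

1.990 Al apfu

12.93 wt% MnO ÷ 70.937 g/mol = 0.18227 mol, giving 0.18227 Mn and 0.18227 O.
30.52 wt% FeO ÷ 71.844 g/mol = 0.42481 mol, giving 0.42481 Fe and 0.42481 O.
20.31 wt% Al2O3 ÷ 101.961 g/mol = 0.19919 mol, giving 0.39838 Al and 0.59757 O.
35.97 wt% SiO2 ÷ 60.083 g/mol = 0.59867 mol, giving 0.59867 Si and 1.19734 O.
Oxygen sums to 2.40199; scaling by 12/2.40199 = 4.99586 puts the formula on 12 O.
Al: 0.39838 × 4.99586 = 1.990 atoms per formula unit.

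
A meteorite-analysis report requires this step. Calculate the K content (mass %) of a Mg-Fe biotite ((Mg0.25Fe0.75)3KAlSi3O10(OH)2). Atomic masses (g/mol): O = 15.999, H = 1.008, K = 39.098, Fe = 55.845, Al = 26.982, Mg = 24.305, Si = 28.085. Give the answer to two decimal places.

8.01 mass %

M((Mg0.25Fe0.75)3KAlSi3O10(OH)2) = 488.219 g/mol.
K contributes 1 × 39.098 = 39.098 g per mole.
39.098/488.219 = 0.0801 → 8.01%.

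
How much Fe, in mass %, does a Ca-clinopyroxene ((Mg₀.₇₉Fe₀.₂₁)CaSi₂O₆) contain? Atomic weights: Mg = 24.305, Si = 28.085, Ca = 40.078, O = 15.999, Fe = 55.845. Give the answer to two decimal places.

5.25 mass %

M((Mg₀.₇₉Fe₀.₂₁)CaSi₂O₆) = 223.170 g/mol.
Fe contributes 0.21 × 55.845 = 11.727 g per mole.
11.727/223.170 = 0.0525 → 5.25%.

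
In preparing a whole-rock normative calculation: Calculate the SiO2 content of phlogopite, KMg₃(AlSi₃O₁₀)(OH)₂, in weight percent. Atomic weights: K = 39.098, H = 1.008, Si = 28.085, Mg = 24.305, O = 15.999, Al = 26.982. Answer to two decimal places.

43.20 wt%

Formula mass = 417.254 g/mol.
3 Si → 3.0000 mol SiO2 per formula unit; M(SiO2) = 60.083, so SiO2 mass = 180.249 g.
180.249/417.254 × 100 = 43.20 wt%.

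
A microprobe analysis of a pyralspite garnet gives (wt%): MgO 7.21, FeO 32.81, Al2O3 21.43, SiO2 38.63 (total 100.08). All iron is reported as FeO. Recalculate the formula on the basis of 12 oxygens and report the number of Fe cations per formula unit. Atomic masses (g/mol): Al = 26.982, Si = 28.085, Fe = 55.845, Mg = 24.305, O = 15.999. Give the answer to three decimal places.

2.147 Fe apfu

MgO (M=40.304): mol = 0.17889; Mg = 0.17889, O = 0.17889.
FeO (M=71.844): mol = 0.45668; Fe = 0.45668, O = 0.45668.
Al2O3 (M=101.961): mol = 0.21018; Al = 0.42036, O = 0.63054.
SiO2 (M=60.083): mol = 0.64294; Si = 0.64294, O = 1.28588.
ΣO = 2.55199; factor = 12/ΣO = 4.70221.
Fe apfu = 0.45668 × 4.70221 = 2.147.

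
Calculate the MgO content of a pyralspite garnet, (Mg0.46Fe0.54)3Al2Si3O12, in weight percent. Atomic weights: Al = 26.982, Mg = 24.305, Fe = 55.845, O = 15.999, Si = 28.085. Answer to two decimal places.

12.25 wt%

M((Mg0.46Fe0.54)3Al2Si3O12) = 454.217 g/mol; M(MgO) = 40.304 g/mol.
Moles MgO per formula unit = 1.38 Mg ÷ 1 = 1.3800.
MgO fraction = (1.3800 × 40.304) / 454.217 = 55.620/454.217 = 0.1225.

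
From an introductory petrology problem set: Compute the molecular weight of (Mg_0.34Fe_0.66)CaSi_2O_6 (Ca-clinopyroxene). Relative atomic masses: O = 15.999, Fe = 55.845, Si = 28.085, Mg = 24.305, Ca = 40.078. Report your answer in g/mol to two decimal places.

The formula mass is the sum 0.34*24.305 + 0.66*55.845 + 1*40.078 + 2*28.085 + 6*15.999.

237.36 g/mol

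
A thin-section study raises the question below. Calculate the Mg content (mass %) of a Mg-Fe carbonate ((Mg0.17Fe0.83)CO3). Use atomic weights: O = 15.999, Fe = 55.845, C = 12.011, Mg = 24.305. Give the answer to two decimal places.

Molar mass of (Mg0.17Fe0.83)CO3: 0.17*24.305 + 0.83*55.845 + 1*12.011 + 3*15.999 = 110.491 g/mol.
Mass of Mg per formula unit: 0.17 × 24.305 = 4.132 g.
Weight fraction Mg = 4.132 / 110.491 = 0.0374.

3.74 mass %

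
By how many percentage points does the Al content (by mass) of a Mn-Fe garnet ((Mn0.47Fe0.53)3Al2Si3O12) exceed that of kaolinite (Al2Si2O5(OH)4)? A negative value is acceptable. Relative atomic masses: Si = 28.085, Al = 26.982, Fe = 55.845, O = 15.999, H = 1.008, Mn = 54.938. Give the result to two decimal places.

First mineral: 53.964 g Al in 496.463 g formula = 10.87 wt% Al.
Second mineral: 53.964 g Al in 258.157 g formula = 20.90 wt% Al.
10.87% − 20.90% gives a difference of -10.03 percentage points.

-10.03 percentage points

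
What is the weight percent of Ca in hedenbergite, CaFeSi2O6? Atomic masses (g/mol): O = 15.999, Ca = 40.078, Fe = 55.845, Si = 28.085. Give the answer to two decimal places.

16.15 wt%

M(CaFeSi2O6) = 248.087 g/mol.
Ca contributes 1 × 40.078 = 40.078 g per mole.
40.078/248.087 = 0.1615 → 16.15%.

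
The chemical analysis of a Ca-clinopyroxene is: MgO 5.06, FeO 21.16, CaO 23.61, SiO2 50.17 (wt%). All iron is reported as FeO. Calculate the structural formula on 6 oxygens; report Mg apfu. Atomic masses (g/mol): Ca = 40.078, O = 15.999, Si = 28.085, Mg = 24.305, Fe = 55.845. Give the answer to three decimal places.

5.06 wt% MgO ÷ 40.304 g/mol = 0.12555 mol, giving 0.12555 Mg and 0.12555 O.
21.16 wt% FeO ÷ 71.844 g/mol = 0.29453 mol, giving 0.29453 Fe and 0.29453 O.
23.61 wt% CaO ÷ 56.077 g/mol = 0.42103 mol, giving 0.42103 Ca and 0.42103 O.
50.17 wt% SiO2 ÷ 60.083 g/mol = 0.83501 mol, giving 0.83501 Si and 1.67002 O.
Oxygen sums to 2.51113; scaling by 6/2.51113 = 2.38936 puts the formula on 6 O.
Mg: 0.12555 × 2.38936 = 0.300 atoms per formula unit.

0.300 Mg apfu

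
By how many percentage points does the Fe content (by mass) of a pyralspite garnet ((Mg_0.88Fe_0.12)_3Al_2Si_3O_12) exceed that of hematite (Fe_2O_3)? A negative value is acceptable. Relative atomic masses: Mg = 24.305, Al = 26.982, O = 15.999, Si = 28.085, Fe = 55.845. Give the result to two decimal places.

-65.09 percentage points

First mineral: 20.104 g Fe in 414.476 g formula = 4.85 wt% Fe.
Second mineral: 111.690 g Fe in 159.687 g formula = 69.94 wt% Fe.
4.85% − 69.94% gives a difference of -65.09 percentage points.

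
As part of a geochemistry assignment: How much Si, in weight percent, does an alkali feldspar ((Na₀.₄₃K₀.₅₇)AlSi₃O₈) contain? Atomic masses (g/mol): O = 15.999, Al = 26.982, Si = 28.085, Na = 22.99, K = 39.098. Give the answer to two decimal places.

Molar mass of (Na₀.₄₃K₀.₅₇)AlSi₃O₈: 0.43×22.99 + 0.57×39.098 + 1×26.982 + 3×28.085 + 8×15.999 = 271.401 g/mol.
Mass of Si per formula unit: 3 × 28.085 = 84.255 g.
Weight fraction Si = 84.255 / 271.401 = 0.3104.

31.04 weight percent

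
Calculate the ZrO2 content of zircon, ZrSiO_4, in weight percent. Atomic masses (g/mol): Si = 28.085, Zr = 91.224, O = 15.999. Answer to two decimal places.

Molar mass of ZrSiO_4 = 1×91.224 + 1×28.085 + 4×15.999 = 183.305 g/mol.
Each formula unit contains 1 Zr, equivalent to 1/1 = 1.0000 mol ZrO2.
M(ZrO2) = 1×91.224 + 2×15.999 = 123.222 g/mol.
Mass of ZrO2 per formula unit = 1.0000 × 123.222 = 123.222 g.
ZrO2 wt% = 123.222 / 183.305 × 100 = 67.22%.

67.22 wt%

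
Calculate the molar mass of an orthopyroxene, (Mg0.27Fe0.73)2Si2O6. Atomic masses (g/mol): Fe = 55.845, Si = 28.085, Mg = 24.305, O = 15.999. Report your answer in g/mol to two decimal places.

246.82 g/mol

The formula mass is the sum 0.54×24.305 + 1.46×55.845 + 2×28.085 + 6×15.999.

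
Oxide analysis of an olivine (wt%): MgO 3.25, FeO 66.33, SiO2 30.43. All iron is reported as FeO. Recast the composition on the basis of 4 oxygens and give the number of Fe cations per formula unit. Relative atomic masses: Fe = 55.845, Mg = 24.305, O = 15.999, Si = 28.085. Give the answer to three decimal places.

3.25 wt% MgO ÷ 40.304 g/mol = 0.08064 mol, giving 0.08064 Mg and 0.08064 O.
66.33 wt% FeO ÷ 71.844 g/mol = 0.92325 mol, giving 0.92325 Fe and 0.92325 O.
30.43 wt% SiO2 ÷ 60.083 g/mol = 0.50647 mol, giving 0.50647 Si and 1.01294 O.
Oxygen sums to 2.01683; scaling by 4/2.01683 = 1.98331 puts the formula on 4 O.
Fe: 0.92325 × 1.98331 = 1.831 atoms per formula unit.

1.831 Fe apfu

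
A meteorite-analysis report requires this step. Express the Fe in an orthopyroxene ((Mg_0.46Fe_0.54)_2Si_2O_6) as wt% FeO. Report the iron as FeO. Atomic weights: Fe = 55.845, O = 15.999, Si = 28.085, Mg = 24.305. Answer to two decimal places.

Formula mass = 234.837 g/mol.
1.08 Fe → 1.0800 mol FeO per formula unit; M(FeO) = 71.844, so FeO mass = 77.592 g.
77.592/234.837 × 100 = 33.04 wt%.

33.04 wt%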